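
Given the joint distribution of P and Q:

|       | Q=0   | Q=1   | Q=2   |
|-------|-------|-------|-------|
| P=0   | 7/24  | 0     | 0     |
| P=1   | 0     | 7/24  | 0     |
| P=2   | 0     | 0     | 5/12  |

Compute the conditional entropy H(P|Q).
Marginal P(Q) (column sums):
  P(Q=0) = 7/24 + 0 + 0 = 7/24
  P(Q=1) = 0 + 7/24 + 0 = 7/24
  P(Q=2) = 0 + 0 + 5/12 = 5/12

H(P|Q) = -Σ P(P,Q)·log₂ P(P|Q), where P(P|Q) = P(P,Q) / P(Q)
  (cells with P(P,Q) = 0 contribute 0)
  (P=0,Q=0): P(P|Q) = (7/24)/(7/24) = 1;  -(7/24)·log₂(1) = 0.0000
  (P=1,Q=1): P(P|Q) = (7/24)/(7/24) = 1;  -(7/24)·log₂(1) = 0.0000
  (P=2,Q=2): P(P|Q) = (5/12)/(5/12) = 1;  -(5/12)·log₂(1) = 0.0000
H(P|Q) = 0.0000 + 0.0000 + 0.0000
  = 0.0000 bits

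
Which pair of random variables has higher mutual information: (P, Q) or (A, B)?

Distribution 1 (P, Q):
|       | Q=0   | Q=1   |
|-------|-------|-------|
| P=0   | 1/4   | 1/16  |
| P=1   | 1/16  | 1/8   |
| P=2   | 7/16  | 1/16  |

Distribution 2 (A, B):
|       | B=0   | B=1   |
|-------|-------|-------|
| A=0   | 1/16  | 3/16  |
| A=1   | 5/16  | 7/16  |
Distribution 1 (P, Q):
Marginal P(P) (row sums):
  P(P=0) = 1/4 + 1/16 = 5/16
  P(P=1) = 1/16 + 1/8 = 3/16
  P(P=2) = 7/16 + 1/16 = 1/2
Marginal P(Q) (column sums):
  P(Q=0) = 1/4 + 1/16 + 7/16 = 3/4
  P(Q=1) = 1/16 + 1/8 + 1/16 = 1/4

H(P) = -[(5/16)·log₂(5/16) + (3/16)·log₂(3/16) + (1/2)·log₂(1/2)]
  = 0.5244 + 0.4528 + 0.5000
  = 1.4772 bits
H(Q) = -[(3/4)·log₂(3/4) + (1/4)·log₂(1/4)]
  = 0.3113 + 0.5000
  = 0.8113 bits
H(P,Q) = -[(1/4)·log₂(1/4) + (1/16)·log₂(1/16) + (1/16)·log₂(1/16) + (1/8)·log₂(1/8) + (7/16)·log₂(7/16) + (1/16)·log₂(1/16)]
  = 0.5000 + 0.2500 + 0.2500 + 0.3750 + 0.5218 + 0.2500
  = 2.1468 bits

I(P;Q) = H(P) + H(Q) - H(P,Q)
  = 1.4772 + 0.8113 - 2.1468
  = 0.1417 bits

Distribution 2 (A, B):
Marginal P(A) (row sums):
  P(A=0) = 1/16 + 3/16 = 1/4
  P(A=1) = 5/16 + 7/16 = 3/4
Marginal P(B) (column sums):
  P(B=0) = 1/16 + 5/16 = 3/8
  P(B=1) = 3/16 + 7/16 = 5/8

H(A) = -[(1/4)·log₂(1/4) + (3/4)·log₂(3/4)]
  = 0.5000 + 0.3113
  = 0.8113 bits
H(B) = -[(3/8)·log₂(3/8) + (5/8)·log₂(5/8)]
  = 0.5306 + 0.4238
  = 0.9544 bits
H(A,B) = -[(1/16)·log₂(1/16) + (3/16)·log₂(3/16) + (5/16)·log₂(5/16) + (7/16)·log₂(7/16)]
  = 0.2500 + 0.4528 + 0.5244 + 0.5218
  = 1.7490 bits

I(A;B) = H(A) + H(B) - H(A,B)
  = 0.8113 + 0.9544 - 1.7490
  = 0.0167 bits

I(P;Q) = 0.1417 bits > I(A;B) = 0.0167 bits, so (P, Q) has the higher mutual information (stronger dependence).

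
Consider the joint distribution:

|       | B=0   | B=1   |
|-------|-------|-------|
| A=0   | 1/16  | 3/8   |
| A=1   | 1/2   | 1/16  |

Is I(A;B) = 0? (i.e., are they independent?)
Marginal P(A) (row sums):
  P(A=0) = 1/16 + 3/8 = 7/16
  P(A=1) = 1/2 + 1/16 = 9/16
Marginal P(B) (column sums):
  P(B=0) = 1/16 + 1/2 = 9/16
  P(B=1) = 3/8 + 1/16 = 7/16

A and B are independent iff P(A=i,B=j) = P(A=i)·P(B=j) for every cell.
  P(A=0)·P(B=0) = 7/16 × 9/16 = 63/256, but P(A=0,B=0) = 1/16 ✗

No, A and B are not independent. Quantitatively, I(A;B) > 0:

H(A) = -[(7/16)·log₂(7/16) + (9/16)·log₂(9/16)]
  = 0.5218 + 0.4669
  = 0.9887 bits
H(B) = -[(9/16)·log₂(9/16) + (7/16)·log₂(7/16)]
  = 0.4669 + 0.5218
  = 0.9887 bits
H(A,B) = -[(1/16)·log₂(1/16) + (3/8)·log₂(3/8) + (1/2)·log₂(1/2) + (1/16)·log₂(1/16)]
  = 0.2500 + 0.5306 + 0.5000 + 0.2500
  = 1.5306 bits
I(A;B) = H(A) + H(B) - H(A,B) = 0.9887 + 0.9887 - 1.5306 = 0.4468 bits > 0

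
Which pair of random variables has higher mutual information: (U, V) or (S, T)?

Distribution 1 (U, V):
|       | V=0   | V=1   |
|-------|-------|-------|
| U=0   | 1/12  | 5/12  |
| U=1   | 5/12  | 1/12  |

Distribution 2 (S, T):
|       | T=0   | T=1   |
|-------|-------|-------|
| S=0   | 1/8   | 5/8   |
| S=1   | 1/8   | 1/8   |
Distribution 1 (U, V):
Marginal P(U) (row sums):
  P(U=0) = 1/12 + 5/12 = 1/2
  P(U=1) = 5/12 + 1/12 = 1/2
Marginal P(V) (column sums):
  P(V=0) = 1/12 + 5/12 = 1/2
  P(V=1) = 5/12 + 1/12 = 1/2

H(U) = -[(1/2)·log₂(1/2) + (1/2)·log₂(1/2)]
  = 0.5000 + 0.5000
  = 1.0000 bits
H(V) = -[(1/2)·log₂(1/2) + (1/2)·log₂(1/2)]
  = 0.5000 + 0.5000
  = 1.0000 bits
H(U,V) = -[(1/12)·log₂(1/12) + (5/12)·log₂(5/12) + (5/12)·log₂(5/12) + (1/12)·log₂(1/12)]
  = 0.2987 + 0.5263 + 0.5263 + 0.2987
  = 1.6500 bits

I(U;V) = H(U) + H(V) - H(U,V)
  = 1.0000 + 1.0000 - 1.6500
  = 0.3500 bits

Distribution 2 (S, T):
Marginal P(S) (row sums):
  P(S=0) = 1/8 + 5/8 = 3/4
  P(S=1) = 1/8 + 1/8 = 1/4
Marginal P(T) (column sums):
  P(T=0) = 1/8 + 1/8 = 1/4
  P(T=1) = 5/8 + 1/8 = 3/4

H(S) = -[(3/4)·log₂(3/4) + (1/4)·log₂(1/4)]
  = 0.3113 + 0.5000
  = 0.8113 bits
H(T) = -[(1/4)·log₂(1/4) + (3/4)·log₂(3/4)]
  = 0.5000 + 0.3113
  = 0.8113 bits
H(S,T) = -[(1/8)·log₂(1/8) + (5/8)·log₂(5/8) + (1/8)·log₂(1/8) + (1/8)·log₂(1/8)]
  = 0.3750 + 0.4238 + 0.3750 + 0.3750
  = 1.5488 bits

I(S;T) = H(S) + H(T) - H(S,T)
  = 0.8113 + 0.8113 - 1.5488
  = 0.0738 bits

I(U;V) = 0.3500 bits > I(S;T) = 0.0738 bits, so (U, V) has the higher mutual information (stronger dependence).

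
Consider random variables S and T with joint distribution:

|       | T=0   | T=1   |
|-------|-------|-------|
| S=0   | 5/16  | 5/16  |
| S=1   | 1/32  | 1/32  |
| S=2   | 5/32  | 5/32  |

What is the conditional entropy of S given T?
Marginal P(T) (column sums):
  P(T=0) = 5/16 + 1/32 + 5/32 = 1/2
  P(T=1) = 5/16 + 1/32 + 5/32 = 1/2

H(S|T) = -Σ P(S,T)·log₂ P(S|T), where P(S|T) = P(S,T) / P(T)
  (S=0,T=0): P(S|T) = (5/16)/(1/2) = 5/8;  -(5/16)·log₂(5/8) = 0.2119
  (S=0,T=1): P(S|T) = (5/16)/(1/2) = 5/8;  -(5/16)·log₂(5/8) = 0.2119
  (S=1,T=0): P(S|T) = (1/32)/(1/2) = 1/16;  -(1/32)·log₂(1/16) = 0.1250
  (S=1,T=1): P(S|T) = (1/32)/(1/2) = 1/16;  -(1/32)·log₂(1/16) = 0.1250
  (S=2,T=0): P(S|T) = (5/32)/(1/2) = 5/16;  -(5/32)·log₂(5/16) = 0.2622
  (S=2,T=1): P(S|T) = (5/32)/(1/2) = 5/16;  -(5/32)·log₂(5/16) = 0.2622
H(S|T) = 0.2119 + 0.2119 + 0.1250 + 0.1250 + 0.2622 + 0.2622
  = 1.1982 bits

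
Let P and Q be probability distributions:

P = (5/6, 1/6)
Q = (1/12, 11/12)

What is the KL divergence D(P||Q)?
D(P||Q) = Σ P(i) log₂(P(i)/Q(i))
  i=0: (5/6) × log₂((5/6)/(1/12)) = (5/6) × log₂(10) = 2.7683
  i=1: (1/6) × log₂((1/6)/(11/12)) = (1/6) × log₂(2/11) = -0.4099
D(P||Q) = 2.7683 - 0.4099
  = 2.3584 bits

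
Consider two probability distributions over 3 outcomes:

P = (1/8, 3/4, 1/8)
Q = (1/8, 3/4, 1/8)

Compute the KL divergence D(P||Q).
D(P||Q) = Σ P(i) log₂(P(i)/Q(i))
  i=0: (1/8) × log₂((1/8)/(1/8)) = (1/8) × log₂(1) = 0.0000
  i=1: (3/4) × log₂((3/4)/(3/4)) = (3/4) × log₂(1) = 0.0000
  i=2: (1/8) × log₂((1/8)/(1/8)) = (1/8) × log₂(1) = 0.0000
D(P||Q) = 0.0000 + 0.0000 + 0.0000
  = 0.0000 bits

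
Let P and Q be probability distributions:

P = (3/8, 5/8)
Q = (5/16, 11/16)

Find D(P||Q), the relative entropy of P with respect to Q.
D(P||Q) = Σ P(i) log₂(P(i)/Q(i))
  i=0: (3/8) × log₂((3/8)/(5/16)) = (3/8) × log₂(6/5) = 0.0986
  i=1: (5/8) × log₂((5/8)/(11/16)) = (5/8) × log₂(10/11) = -0.0859
D(P||Q) = 0.0986 - 0.0859
  = 0.0127 bits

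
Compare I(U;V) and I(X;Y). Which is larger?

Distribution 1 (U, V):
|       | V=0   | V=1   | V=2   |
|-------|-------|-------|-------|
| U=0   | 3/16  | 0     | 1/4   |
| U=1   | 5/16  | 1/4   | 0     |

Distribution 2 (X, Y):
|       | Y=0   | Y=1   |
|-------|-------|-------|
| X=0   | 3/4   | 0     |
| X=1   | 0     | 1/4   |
Distribution 1 (U, V):
Marginal P(U) (row sums):
  P(U=0) = 3/16 + 0 + 1/4 = 7/16
  P(U=1) = 5/16 + 1/4 + 0 = 9/16
Marginal P(V) (column sums):
  P(V=0) = 3/16 + 5/16 = 1/2
  P(V=1) = 0 + 1/4 = 1/4
  P(V=2) = 1/4 + 0 = 1/4

H(U) = -[(7/16)·log₂(7/16) + (9/16)·log₂(9/16)]
  = 0.5218 + 0.4669
  = 0.9887 bits
H(V) = -[(1/2)·log₂(1/2) + (1/4)·log₂(1/4) + (1/4)·log₂(1/4)]
  = 0.5000 + 0.5000 + 0.5000
  = 1.5000 bits
H(U,V) = -[(3/16)·log₂(3/16) + (1/4)·log₂(1/4) + (5/16)·log₂(5/16) + (1/4)·log₂(1/4)]
  = 0.4528 + 0.5000 + 0.5244 + 0.5000
  = 1.9772 bits

I(U;V) = H(U) + H(V) - H(U,V)
  = 0.9887 + 1.5000 - 1.9772
  = 0.5115 bits

Distribution 2 (X, Y):
Marginal P(X) (row sums):
  P(X=0) = 3/4 + 0 = 3/4
  P(X=1) = 0 + 1/4 = 1/4
Marginal P(Y) (column sums):
  P(Y=0) = 3/4 + 0 = 3/4
  P(Y=1) = 0 + 1/4 = 1/4

H(X) = -[(3/4)·log₂(3/4) + (1/4)·log₂(1/4)]
  = 0.3113 + 0.5000
  = 0.8113 bits
H(Y) = -[(3/4)·log₂(3/4) + (1/4)·log₂(1/4)]
  = 0.3113 + 0.5000
  = 0.8113 bits
H(X,Y) = -[(3/4)·log₂(3/4) + (1/4)·log₂(1/4)]
  = 0.3113 + 0.5000
  = 0.8113 bits

I(X;Y) = H(X) + H(Y) - H(X,Y)
  = 0.8113 + 0.8113 - 0.8113
  = 0.8113 bits

I(X;Y) = 0.8113 bits > I(U;V) = 0.5115 bits, so (X, Y) has the higher mutual information (stronger dependence).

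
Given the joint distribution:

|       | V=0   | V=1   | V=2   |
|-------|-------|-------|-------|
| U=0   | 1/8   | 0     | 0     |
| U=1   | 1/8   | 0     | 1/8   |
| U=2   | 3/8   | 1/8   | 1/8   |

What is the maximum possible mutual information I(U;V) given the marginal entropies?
The upper bound on mutual information is I(U;V) ≤ min(H(U), H(V)).

Marginal P(U) (row sums):
  P(U=0) = 1/8 + 0 + 0 = 1/8
  P(U=1) = 1/8 + 0 + 1/8 = 1/4
  P(U=2) = 3/8 + 1/8 + 1/8 = 5/8
Marginal P(V) (column sums):
  P(V=0) = 1/8 + 1/8 + 3/8 = 5/8
  P(V=1) = 0 + 0 + 1/8 = 1/8
  P(V=2) = 0 + 1/8 + 1/8 = 1/4

H(U) = -[(1/8)·log₂(1/8) + (1/4)·log₂(1/4) + (5/8)·log₂(5/8)]
  = 0.3750 + 0.5000 + 0.4238
  = 1.2988 bits
H(V) = -[(5/8)·log₂(5/8) + (1/8)·log₂(1/8) + (1/4)·log₂(1/4)]
  = 0.4238 + 0.3750 + 0.5000
  = 1.2988 bits

Maximum possible I(U;V) = min(1.2988, 1.2988) = 1.2988 bits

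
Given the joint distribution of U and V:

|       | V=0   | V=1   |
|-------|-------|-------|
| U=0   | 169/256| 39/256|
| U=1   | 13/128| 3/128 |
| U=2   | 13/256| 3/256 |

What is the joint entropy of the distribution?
H(U,V) = -Σ P(U,V) log₂ P(U,V), summed over the non-zero cells:
H(U,V) = -[(169/256)·log₂(169/256) + (39/256)·log₂(39/256) + (13/128)·log₂(13/128) + (3/128)·log₂(3/128) + (13/256)·log₂(13/256) + (3/256)·log₂(3/256)]
  = 0.3955 + 0.4136 + 0.3351 + 0.1269 + 0.2183 + 0.0752
  = 1.5646 bits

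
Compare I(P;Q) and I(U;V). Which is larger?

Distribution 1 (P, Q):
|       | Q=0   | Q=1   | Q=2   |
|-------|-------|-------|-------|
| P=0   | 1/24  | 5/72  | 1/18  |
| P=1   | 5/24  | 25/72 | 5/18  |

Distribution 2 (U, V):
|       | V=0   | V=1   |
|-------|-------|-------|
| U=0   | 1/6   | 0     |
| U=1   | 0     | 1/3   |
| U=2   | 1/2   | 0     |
Distribution 1 (P, Q):
Marginal P(P) (row sums):
  P(P=0) = 1/24 + 5/72 + 1/18 = 1/6
  P(P=1) = 5/24 + 25/72 + 5/18 = 5/6
Marginal P(Q) (column sums):
  P(Q=0) = 1/24 + 5/24 = 1/4
  P(Q=1) = 5/72 + 25/72 = 5/12
  P(Q=2) = 1/18 + 5/18 = 1/3

H(P) = -[(1/6)·log₂(1/6) + (5/6)·log₂(5/6)]
  = 0.4308 + 0.2192
  = 0.6500 bits
H(Q) = -[(1/4)·log₂(1/4) + (5/12)·log₂(5/12) + (1/3)·log₂(1/3)]
  = 0.5000 + 0.5263 + 0.5283
  = 1.5546 bits
H(P,Q) = -[(1/24)·log₂(1/24) + (5/72)·log₂(5/72) + (1/18)·log₂(1/18) + (5/24)·log₂(5/24) + (25/72)·log₂(25/72) + (5/18)·log₂(5/18)]
  = 0.1910 + 0.2672 + 0.2317 + 0.4715 + 0.5299 + 0.5133
  = 2.2046 bits

I(P;Q) = H(P) + H(Q) - H(P,Q)
  = 0.6500 + 1.5546 - 2.2046
  = 0.0000 bits

Distribution 2 (U, V):
Marginal P(U) (row sums):
  P(U=0) = 1/6 + 0 = 1/6
  P(U=1) = 0 + 1/3 = 1/3
  P(U=2) = 1/2 + 0 = 1/2
Marginal P(V) (column sums):
  P(V=0) = 1/6 + 0 + 1/2 = 2/3
  P(V=1) = 0 + 1/3 + 0 = 1/3

H(U) = -[(1/6)·log₂(1/6) + (1/3)·log₂(1/3) + (1/2)·log₂(1/2)]
  = 0.4308 + 0.5283 + 0.5000
  = 1.4591 bits
H(V) = -[(2/3)·log₂(2/3) + (1/3)·log₂(1/3)]
  = 0.3900 + 0.5283
  = 0.9183 bits
H(U,V) = -[(1/6)·log₂(1/6) + (1/3)·log₂(1/3) + (1/2)·log₂(1/2)]
  = 0.4308 + 0.5283 + 0.5000
  = 1.4591 bits

I(U;V) = H(U) + H(V) - H(U,V)
  = 1.4591 + 0.9183 - 1.4591
  = 0.9183 bits

I(U;V) = 0.9183 bits > I(P;Q) = 0.0000 bits, so (U, V) has the higher mutual information (stronger dependence).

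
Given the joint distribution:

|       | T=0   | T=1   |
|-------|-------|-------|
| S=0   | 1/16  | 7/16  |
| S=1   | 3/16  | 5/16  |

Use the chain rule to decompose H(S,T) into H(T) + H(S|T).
By the chain rule: H(S,T) = H(T) + H(S|T)

Marginal P(T) (column sums):
  P(T=0) = 1/16 + 3/16 = 1/4
  P(T=1) = 7/16 + 5/16 = 3/4
H(T) = -[(1/4)·log₂(1/4) + (3/4)·log₂(3/4)]
  = 0.5000 + 0.3113
  = 0.8113 bits
H(S|T) = -Σ P(S,T)·log₂ P(S|T), where P(S|T) = P(S,T) / P(T)
  (S=0,T=0): P(S|T) = (1/16)/(1/4) = 1/4;  -(1/16)·log₂(1/4) = 0.1250
  (S=0,T=1): P(S|T) = (7/16)/(3/4) = 7/12;  -(7/16)·log₂(7/12) = 0.3402
  (S=1,T=0): P(S|T) = (3/16)/(1/4) = 3/4;  -(3/16)·log₂(3/4) = 0.0778
  (S=1,T=1): P(S|T) = (5/16)/(3/4) = 5/12;  -(5/16)·log₂(5/12) = 0.3947
H(S|T) = 0.1250 + 0.3402 + 0.0778 + 0.3947
  = 0.9377 bits

H(S,T) = H(T) + H(S|T) = 0.8113 + 0.9377 = 1.7490 bits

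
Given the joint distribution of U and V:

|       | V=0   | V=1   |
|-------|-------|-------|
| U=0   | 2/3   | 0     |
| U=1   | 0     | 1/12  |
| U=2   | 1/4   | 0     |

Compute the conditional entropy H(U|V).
Marginal P(V) (column sums):
  P(V=0) = 2/3 + 0 + 1/4 = 11/12
  P(V=1) = 0 + 1/12 + 0 = 1/12

H(U|V) = -Σ P(U,V)·log₂ P(U|V), where P(U|V) = P(U,V) / P(V)
  (cells with P(U,V) = 0 contribute 0)
  (U=0,V=0): P(U|V) = (2/3)/(11/12) = 8/11;  -(2/3)·log₂(8/11) = 0.3063
  (U=1,V=1): P(U|V) = (1/12)/(1/12) = 1;  -(1/12)·log₂(1) = 0.0000
  (U=2,V=0): P(U|V) = (1/4)/(11/12) = 3/11;  -(1/4)·log₂(3/11) = 0.4686
H(U|V) = 0.3063 + 0.0000 + 0.4686
  = 0.7749 bits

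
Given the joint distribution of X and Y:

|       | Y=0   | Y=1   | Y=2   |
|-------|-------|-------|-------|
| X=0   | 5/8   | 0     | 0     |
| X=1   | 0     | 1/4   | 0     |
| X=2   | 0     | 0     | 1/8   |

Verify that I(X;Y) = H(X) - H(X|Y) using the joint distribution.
Left side, from I(X;Y) = H(X) + H(Y) - H(X,Y):
Marginal P(X) (row sums):
  P(X=0) = 5/8 + 0 + 0 = 5/8
  P(X=1) = 0 + 1/4 + 0 = 1/4
  P(X=2) = 0 + 0 + 1/8 = 1/8
Marginal P(Y) (column sums):
  P(Y=0) = 5/8 + 0 + 0 = 5/8
  P(Y=1) = 0 + 1/4 + 0 = 1/4
  P(Y=2) = 0 + 0 + 1/8 = 1/8

H(X) = -[(5/8)·log₂(5/8) + (1/4)·log₂(1/4) + (1/8)·log₂(1/8)]
  = 0.4238 + 0.5000 + 0.3750
  = 1.2988 bits
H(Y) = -[(5/8)·log₂(5/8) + (1/4)·log₂(1/4) + (1/8)·log₂(1/8)]
  = 0.4238 + 0.5000 + 0.3750
  = 1.2988 bits
H(X,Y) = -[(5/8)·log₂(5/8) + (1/4)·log₂(1/4) + (1/8)·log₂(1/8)]
  = 0.4238 + 0.5000 + 0.3750
  = 1.2988 bits

I(X;Y) = H(X) + H(Y) - H(X,Y)
  = 1.2988 + 1.2988 - 1.2988
  = 1.2988 bits

Right side, with H(X|Y) computed directly from the conditional probabilities:
H(X|Y) = -Σ P(X,Y)·log₂ P(X|Y), where P(X|Y) = P(X,Y) / P(Y)
  (cells with P(X,Y) = 0 contribute 0)
  (X=0,Y=0): P(X|Y) = (5/8)/(5/8) = 1;  -(5/8)·log₂(1) = 0.0000
  (X=1,Y=1): P(X|Y) = (1/4)/(1/4) = 1;  -(1/4)·log₂(1) = 0.0000
  (X=2,Y=2): P(X|Y) = (1/8)/(1/8) = 1;  -(1/8)·log₂(1) = 0.0000
H(X|Y) = 0.0000 + 0.0000 + 0.0000
  = 0.0000 bits
H(X) - H(X|Y) = 1.2988 - 0.0000 = 1.2988 bits

Both sides equal 1.2988 bits, so I(X;Y) = H(X) - H(X|Y) ✓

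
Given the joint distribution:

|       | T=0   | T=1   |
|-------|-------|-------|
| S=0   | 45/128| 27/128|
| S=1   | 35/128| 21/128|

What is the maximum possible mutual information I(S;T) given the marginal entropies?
The upper bound on mutual information is I(S;T) ≤ min(H(S), H(T)).

Marginal P(S) (row sums):
  P(S=0) = 45/128 + 27/128 = 9/16
  P(S=1) = 35/128 + 21/128 = 7/16
Marginal P(T) (column sums):
  P(T=0) = 45/128 + 35/128 = 5/8
  P(T=1) = 27/128 + 21/128 = 3/8

H(S) = -[(9/16)·log₂(9/16) + (7/16)·log₂(7/16)]
  = 0.4669 + 0.5218
  = 0.9887 bits
H(T) = -[(5/8)·log₂(5/8) + (3/8)·log₂(3/8)]
  = 0.4238 + 0.5306
  = 0.9544 bits

Maximum possible I(S;T) = min(0.9887, 0.9544) = 0.9544 bits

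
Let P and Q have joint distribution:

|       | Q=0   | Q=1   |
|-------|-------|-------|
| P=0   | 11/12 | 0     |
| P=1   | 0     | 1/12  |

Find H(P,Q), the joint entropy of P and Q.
H(P,Q) = -Σ P(P,Q) log₂ P(P,Q), summed over the non-zero cells:
H(P,Q) = -[(11/12)·log₂(11/12) + (1/12)·log₂(1/12)]
  = 0.1151 + 0.2987
  = 0.4138 bits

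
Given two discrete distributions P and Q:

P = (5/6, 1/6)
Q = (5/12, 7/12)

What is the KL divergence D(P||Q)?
D(P||Q) = Σ P(i) log₂(P(i)/Q(i))
  i=0: (5/6) × log₂((5/6)/(5/12)) = (5/6) × log₂(2) = 0.8333
  i=1: (1/6) × log₂((1/6)/(7/12)) = (1/6) × log₂(2/7) = -0.3012
D(P||Q) = 0.8333 - 0.3012
  = 0.5321 bits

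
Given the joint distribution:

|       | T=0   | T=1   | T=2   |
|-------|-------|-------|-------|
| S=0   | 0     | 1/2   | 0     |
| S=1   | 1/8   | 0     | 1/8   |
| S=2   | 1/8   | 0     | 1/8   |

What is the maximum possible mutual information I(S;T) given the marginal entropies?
The upper bound on mutual information is I(S;T) ≤ min(H(S), H(T)).

Marginal P(S) (row sums):
  P(S=0) = 0 + 1/2 + 0 = 1/2
  P(S=1) = 1/8 + 0 + 1/8 = 1/4
  P(S=2) = 1/8 + 0 + 1/8 = 1/4
Marginal P(T) (column sums):
  P(T=0) = 0 + 1/8 + 1/8 = 1/4
  P(T=1) = 1/2 + 0 + 0 = 1/2
  P(T=2) = 0 + 1/8 + 1/8 = 1/4

H(S) = -[(1/2)·log₂(1/2) + (1/4)·log₂(1/4) + (1/4)·log₂(1/4)]
  = 0.5000 + 0.5000 + 0.5000
  = 1.5000 bits
H(T) = -[(1/4)·log₂(1/4) + (1/2)·log₂(1/2) + (1/4)·log₂(1/4)]
  = 0.5000 + 0.5000 + 0.5000
  = 1.5000 bits

Maximum possible I(S;T) = min(1.5000, 1.5000) = 1.5000 bits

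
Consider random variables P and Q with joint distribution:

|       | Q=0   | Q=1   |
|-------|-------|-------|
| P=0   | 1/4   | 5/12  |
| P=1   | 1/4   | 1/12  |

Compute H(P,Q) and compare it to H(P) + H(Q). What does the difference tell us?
Marginal P(P) (row sums):
  P(P=0) = 1/4 + 5/12 = 2/3
  P(P=1) = 1/4 + 1/12 = 1/3
Marginal P(Q) (column sums):
  P(Q=0) = 1/4 + 1/4 = 1/2
  P(Q=1) = 5/12 + 1/12 = 1/2

H(P,Q) = -[(1/4)·log₂(1/4) + (5/12)·log₂(5/12) + (1/4)·log₂(1/4) + (1/12)·log₂(1/12)]
  = 0.5000 + 0.5263 + 0.5000 + 0.2987
  = 1.8250 bits
H(P) = -[(2/3)·log₂(2/3) + (1/3)·log₂(1/3)]
  = 0.3900 + 0.5283
  = 0.9183 bits
H(Q) = -[(1/2)·log₂(1/2) + (1/2)·log₂(1/2)]
  = 0.5000 + 0.5000
  = 1.0000 bits

H(P) + H(Q) = 0.9183 + 1.0000 = 1.9183 bits
Difference: H(P) + H(Q) - H(P,Q) = 1.9183 - 1.8250 = 0.0933 bits = I(P;Q)

The difference is the mutual information; it is positive here, so P and Q are dependent (knowing one reduces uncertainty about the other by 0.0933 bits).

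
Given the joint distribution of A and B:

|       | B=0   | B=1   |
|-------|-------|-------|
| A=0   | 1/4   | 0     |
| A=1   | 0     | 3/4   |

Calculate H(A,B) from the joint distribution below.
H(A,B) = -Σ P(A,B) log₂ P(A,B), summed over the non-zero cells:
H(A,B) = -[(1/4)·log₂(1/4) + (3/4)·log₂(3/4)]
  = 0.5000 + 0.3113
  = 0.8113 bits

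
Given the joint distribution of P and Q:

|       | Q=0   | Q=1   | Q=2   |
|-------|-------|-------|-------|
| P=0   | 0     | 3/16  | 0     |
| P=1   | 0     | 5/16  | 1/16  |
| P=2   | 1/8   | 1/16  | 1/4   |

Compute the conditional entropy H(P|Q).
Marginal P(Q) (column sums):
  P(Q=0) = 0 + 0 + 1/8 = 1/8
  P(Q=1) = 3/16 + 5/16 + 1/16 = 9/16
  P(Q=2) = 0 + 1/16 + 1/4 = 5/16

H(P|Q) = -Σ P(P,Q)·log₂ P(P|Q), where P(P|Q) = P(P,Q) / P(Q)
  (cells with P(P,Q) = 0 contribute 0)
  (P=0,Q=1): P(P|Q) = (3/16)/(9/16) = 1/3;  -(3/16)·log₂(1/3) = 0.2972
  (P=1,Q=1): P(P|Q) = (5/16)/(9/16) = 5/9;  -(5/16)·log₂(5/9) = 0.2650
  (P=1,Q=2): P(P|Q) = (1/16)/(5/16) = 1/5;  -(1/16)·log₂(1/5) = 0.1451
  (P=2,Q=0): P(P|Q) = (1/8)/(1/8) = 1;  -(1/8)·log₂(1) = 0.0000
  (P=2,Q=1): P(P|Q) = (1/16)/(9/16) = 1/9;  -(1/16)·log₂(1/9) = 0.1981
  (P=2,Q=2): P(P|Q) = (1/4)/(5/16) = 4/5;  -(1/4)·log₂(4/5) = 0.0805
H(P|Q) = 0.2972 + 0.2650 + 0.1451 + 0.0000 + 0.1981 + 0.0805
  = 0.9859 bits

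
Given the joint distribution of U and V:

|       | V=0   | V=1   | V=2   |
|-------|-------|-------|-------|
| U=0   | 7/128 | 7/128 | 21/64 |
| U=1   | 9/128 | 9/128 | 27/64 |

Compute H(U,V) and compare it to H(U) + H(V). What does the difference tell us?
Marginal P(U) (row sums):
  P(U=0) = 7/128 + 7/128 + 21/64 = 7/16
  P(U=1) = 9/128 + 9/128 + 27/64 = 9/16
Marginal P(V) (column sums):
  P(V=0) = 7/128 + 9/128 = 1/8
  P(V=1) = 7/128 + 9/128 = 1/8
  P(V=2) = 21/64 + 27/64 = 3/4

H(U,V) = -[(7/128)·log₂(7/128) + (7/128)·log₂(7/128) + (21/64)·log₂(21/64) + (9/128)·log₂(9/128) + (9/128)·log₂(9/128) + (27/64)·log₂(27/64)]
  = 0.2293 + 0.2293 + 0.5275 + 0.2693 + 0.2693 + 0.5253
  = 2.0500 bits
H(U) = -[(7/16)·log₂(7/16) + (9/16)·log₂(9/16)]
  = 0.5218 + 0.4669
  = 0.9887 bits
H(V) = -[(1/8)·log₂(1/8) + (1/8)·log₂(1/8) + (3/4)·log₂(3/4)]
  = 0.3750 + 0.3750 + 0.3113
  = 1.0613 bits

H(U) + H(V) = 0.9887 + 1.0613 = 2.0500 bits
Difference: H(U) + H(V) - H(U,V) = 2.0500 - 2.0500 = 0.0000 bits = I(U;V)

The difference is the mutual information; it is 0 here, so U and V are independent (the joint entropy equals the sum of the marginal entropies).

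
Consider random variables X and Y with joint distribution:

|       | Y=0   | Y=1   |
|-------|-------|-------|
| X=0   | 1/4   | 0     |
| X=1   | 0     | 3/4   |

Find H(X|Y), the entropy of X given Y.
Marginal P(Y) (column sums):
  P(Y=0) = 1/4 + 0 = 1/4
  P(Y=1) = 0 + 3/4 = 3/4

H(X|Y) = -Σ P(X,Y)·log₂ P(X|Y), where P(X|Y) = P(X,Y) / P(Y)
  (cells with P(X,Y) = 0 contribute 0)
  (X=0,Y=0): P(X|Y) = (1/4)/(1/4) = 1;  -(1/4)·log₂(1) = 0.0000
  (X=1,Y=1): P(X|Y) = (3/4)/(3/4) = 1;  -(3/4)·log₂(1) = 0.0000
H(X|Y) = 0.0000 + 0.0000
  = 0.0000 bits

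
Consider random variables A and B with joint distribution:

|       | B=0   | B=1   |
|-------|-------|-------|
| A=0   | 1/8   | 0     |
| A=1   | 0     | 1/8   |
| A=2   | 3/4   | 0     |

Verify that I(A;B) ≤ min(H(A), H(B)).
Marginal P(A) (row sums):
  P(A=0) = 1/8 + 0 = 1/8
  P(A=1) = 0 + 1/8 = 1/8
  P(A=2) = 3/4 + 0 = 3/4
Marginal P(B) (column sums):
  P(B=0) = 1/8 + 0 + 3/4 = 7/8
  P(B=1) = 0 + 1/8 + 0 = 1/8

H(A) = -[(1/8)·log₂(1/8) + (1/8)·log₂(1/8) + (3/4)·log₂(3/4)]
  = 0.3750 + 0.3750 + 0.3113
  = 1.0613 bits
H(B) = -[(7/8)·log₂(7/8) + (1/8)·log₂(1/8)]
  = 0.1686 + 0.3750
  = 0.5436 bits
H(A,B) = -[(1/8)·log₂(1/8) + (1/8)·log₂(1/8) + (3/4)·log₂(3/4)]
  = 0.3750 + 0.3750 + 0.3113
  = 1.0613 bits

I(A;B) = H(A) + H(B) - H(A,B)
  = 1.0613 + 0.5436 - 1.0613
  = 0.5436 bits

min(H(A), H(B)) = min(1.0613, 0.5436) = 0.5436 bits
Since 0.5436 ≤ 0.5436, the bound is satisfied ✓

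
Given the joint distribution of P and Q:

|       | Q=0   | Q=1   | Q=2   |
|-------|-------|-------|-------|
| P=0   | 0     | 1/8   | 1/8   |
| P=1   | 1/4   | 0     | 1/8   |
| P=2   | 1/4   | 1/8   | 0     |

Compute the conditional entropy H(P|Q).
Marginal P(Q) (column sums):
  P(Q=0) = 0 + 1/4 + 1/4 = 1/2
  P(Q=1) = 1/8 + 0 + 1/8 = 1/4
  P(Q=2) = 1/8 + 1/8 + 0 = 1/4

H(P|Q) = -Σ P(P,Q)·log₂ P(P|Q), where P(P|Q) = P(P,Q) / P(Q)
  (cells with P(P,Q) = 0 contribute 0)
  (P=0,Q=1): P(P|Q) = (1/8)/(1/4) = 1/2;  -(1/8)·log₂(1/2) = 0.1250
  (P=0,Q=2): P(P|Q) = (1/8)/(1/4) = 1/2;  -(1/8)·log₂(1/2) = 0.1250
  (P=1,Q=0): P(P|Q) = (1/4)/(1/2) = 1/2;  -(1/4)·log₂(1/2) = 0.2500
  (P=1,Q=2): P(P|Q) = (1/8)/(1/4) = 1/2;  -(1/8)·log₂(1/2) = 0.1250
  (P=2,Q=0): P(P|Q) = (1/4)/(1/2) = 1/2;  -(1/4)·log₂(1/2) = 0.2500
  (P=2,Q=1): P(P|Q) = (1/8)/(1/4) = 1/2;  -(1/8)·log₂(1/2) = 0.1250
H(P|Q) = 0.1250 + 0.1250 + 0.2500 + 0.1250 + 0.2500 + 0.1250
  = 1.0000 bits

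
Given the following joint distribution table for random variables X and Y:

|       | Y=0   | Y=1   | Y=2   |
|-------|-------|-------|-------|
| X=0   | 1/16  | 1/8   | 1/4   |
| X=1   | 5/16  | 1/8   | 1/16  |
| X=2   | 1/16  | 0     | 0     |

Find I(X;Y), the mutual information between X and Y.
Marginal P(X) (row sums):
  P(X=0) = 1/16 + 1/8 + 1/4 = 7/16
  P(X=1) = 5/16 + 1/8 + 1/16 = 1/2
  P(X=2) = 1/16 + 0 + 0 = 1/16
Marginal P(Y) (column sums):
  P(Y=0) = 1/16 + 5/16 + 1/16 = 7/16
  P(Y=1) = 1/8 + 1/8 + 0 = 1/4
  P(Y=2) = 1/4 + 1/16 + 0 = 5/16

H(X) = -[(7/16)·log₂(7/16) + (1/2)·log₂(1/2) + (1/16)·log₂(1/16)]
  = 0.5218 + 0.5000 + 0.2500
  = 1.2718 bits
H(Y) = -[(7/16)·log₂(7/16) + (1/4)·log₂(1/4) + (5/16)·log₂(5/16)]
  = 0.5218 + 0.5000 + 0.5244
  = 1.5462 bits
H(X,Y) = -[(1/16)·log₂(1/16) + (1/8)·log₂(1/8) + (1/4)·log₂(1/4) + (5/16)·log₂(5/16) + (1/8)·log₂(1/8) + (1/16)·log₂(1/16) + (1/16)·log₂(1/16)]
  = 0.2500 + 0.3750 + 0.5000 + 0.5244 + 0.3750 + 0.2500 + 0.2500
  = 2.5244 bits

I(X;Y) = H(X) + H(Y) - H(X,Y)
  = 1.2718 + 1.5462 - 2.5244
  = 0.2936 bits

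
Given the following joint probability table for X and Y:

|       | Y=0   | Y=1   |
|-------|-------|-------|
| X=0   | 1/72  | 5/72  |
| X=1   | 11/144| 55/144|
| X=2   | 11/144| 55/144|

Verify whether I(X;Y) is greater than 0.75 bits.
Marginal P(X) (row sums):
  P(X=0) = 1/72 + 5/72 = 1/12
  P(X=1) = 11/144 + 55/144 = 11/24
  P(X=2) = 11/144 + 55/144 = 11/24
Marginal P(Y) (column sums):
  P(Y=0) = 1/72 + 11/144 + 11/144 = 1/6
  P(Y=1) = 5/72 + 55/144 + 55/144 = 5/6

H(X) = -[(1/12)·log₂(1/12) + (11/24)·log₂(11/24) + (11/24)·log₂(11/24)]
  = 0.2987 + 0.5159 + 0.5159
  = 1.3305 bits
H(Y) = -[(1/6)·log₂(1/6) + (5/6)·log₂(5/6)]
  = 0.4308 + 0.2192
  = 0.6500 bits
H(X,Y) = -[(1/72)·log₂(1/72) + (5/72)·log₂(5/72) + (11/144)·log₂(11/144) + (55/144)·log₂(55/144) + (11/144)·log₂(11/144) + (55/144)·log₂(55/144)]
  = 0.0857 + 0.2672 + 0.2834 + 0.5304 + 0.2834 + 0.5304
  = 1.9805 bits

I(X;Y) = H(X) + H(Y) - H(X,Y)
  = 1.3305 + 0.6500 - 1.9805
  = 0.0000 bits

No. I(X;Y) = 0.0000 bits, which is ≤ 0.75 bits.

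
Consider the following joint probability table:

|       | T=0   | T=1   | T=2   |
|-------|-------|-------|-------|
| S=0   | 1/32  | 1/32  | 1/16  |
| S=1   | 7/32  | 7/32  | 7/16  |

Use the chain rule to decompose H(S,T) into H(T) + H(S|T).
By the chain rule: H(S,T) = H(T) + H(S|T)

Marginal P(T) (column sums):
  P(T=0) = 1/32 + 7/32 = 1/4
  P(T=1) = 1/32 + 7/32 = 1/4
  P(T=2) = 1/16 + 7/16 = 1/2
H(T) = -[(1/4)·log₂(1/4) + (1/4)·log₂(1/4) + (1/2)·log₂(1/2)]
  = 0.5000 + 0.5000 + 0.5000
  = 1.5000 bits
H(S|T) = -Σ P(S,T)·log₂ P(S|T), where P(S|T) = P(S,T) / P(T)
  (S=0,T=0): P(S|T) = (1/32)/(1/4) = 1/8;  -(1/32)·log₂(1/8) = 0.0938
  (S=0,T=1): P(S|T) = (1/32)/(1/4) = 1/8;  -(1/32)·log₂(1/8) = 0.0938
  (S=0,T=2): P(S|T) = (1/16)/(1/2) = 1/8;  -(1/16)·log₂(1/8) = 0.1875
  (S=1,T=0): P(S|T) = (7/32)/(1/4) = 7/8;  -(7/32)·log₂(7/8) = 0.0421
  (S=1,T=1): P(S|T) = (7/32)/(1/4) = 7/8;  -(7/32)·log₂(7/8) = 0.0421
  (S=1,T=2): P(S|T) = (7/16)/(1/2) = 7/8;  -(7/16)·log₂(7/8) = 0.0843
H(S|T) = 0.0938 + 0.0938 + 0.1875 + 0.0421 + 0.0421 + 0.0843
  = 0.5436 bits

H(S,T) = H(T) + H(S|T) = 1.5000 + 0.5436 = 2.0436 bits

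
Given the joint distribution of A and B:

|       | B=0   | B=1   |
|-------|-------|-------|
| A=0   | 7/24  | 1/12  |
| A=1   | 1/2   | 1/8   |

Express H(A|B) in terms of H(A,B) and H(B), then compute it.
H(A|B) = H(A,B) - H(B)

Marginal P(B) (column sums):
  P(B=0) = 7/24 + 1/2 = 19/24
  P(B=1) = 1/12 + 1/8 = 5/24

H(A,B) = -[(7/24)·log₂(7/24) + (1/12)·log₂(1/12) + (1/2)·log₂(1/2) + (1/8)·log₂(1/8)]
  = 0.5185 + 0.2987 + 0.5000 + 0.3750
  = 1.6922 bits
H(B) = -[(19/24)·log₂(19/24) + (5/24)·log₂(5/24)]
  = 0.2668 + 0.4715
  = 0.7383 bits

H(A|B) = 1.6922 - 0.7383 = 0.9539 bits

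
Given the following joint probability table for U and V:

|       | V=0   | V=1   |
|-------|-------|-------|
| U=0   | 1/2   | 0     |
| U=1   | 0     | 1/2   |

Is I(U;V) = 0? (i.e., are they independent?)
Marginal P(U) (row sums):
  P(U=0) = 1/2 + 0 = 1/2
  P(U=1) = 0 + 1/2 = 1/2
Marginal P(V) (column sums):
  P(V=0) = 1/2 + 0 = 1/2
  P(V=1) = 0 + 1/2 = 1/2

U and V are independent iff P(U=i,V=j) = P(U=i)·P(V=j) for every cell.
  P(U=0)·P(V=0) = 1/2 × 1/2 = 1/4, but P(U=0,V=0) = 1/2 ✗

No, U and V are not independent. Quantitatively, I(U;V) > 0:

H(U) = -[(1/2)·log₂(1/2) + (1/2)·log₂(1/2)]
  = 0.5000 + 0.5000
  = 1.0000 bits
H(V) = -[(1/2)·log₂(1/2) + (1/2)·log₂(1/2)]
  = 0.5000 + 0.5000
  = 1.0000 bits
H(U,V) = -[(1/2)·log₂(1/2) + (1/2)·log₂(1/2)]
  = 0.5000 + 0.5000
  = 1.0000 bits
I(U;V) = H(U) + H(V) - H(U,V) = 1.0000 + 1.0000 - 1.0000 = 1.0000 bits > 0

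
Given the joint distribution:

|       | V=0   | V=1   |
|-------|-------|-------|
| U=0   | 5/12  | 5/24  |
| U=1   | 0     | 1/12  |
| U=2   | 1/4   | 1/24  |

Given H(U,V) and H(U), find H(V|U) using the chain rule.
From the chain rule: H(U,V) = H(U) + H(V|U)
Therefore: H(V|U) = H(U,V) - H(U)

H(U,V) = -[(5/12)·log₂(5/12) + (5/24)·log₂(5/24) + (1/12)·log₂(1/12) + (1/4)·log₂(1/4) + (1/24)·log₂(1/24)]
  = 0.5263 + 0.4715 + 0.2987 + 0.5000 + 0.1910
  = 1.9875 bits
Marginal P(U) (row sums):
  P(U=0) = 5/12 + 5/24 = 5/8
  P(U=1) = 0 + 1/12 = 1/12
  P(U=2) = 1/4 + 1/24 = 7/24
H(U) = -[(5/8)·log₂(5/8) + (1/12)·log₂(1/12) + (7/24)·log₂(7/24)]
  = 0.4238 + 0.2987 + 0.5185
  = 1.2410 bits

H(V|U) = 1.9875 - 1.2410 = 0.7465 bits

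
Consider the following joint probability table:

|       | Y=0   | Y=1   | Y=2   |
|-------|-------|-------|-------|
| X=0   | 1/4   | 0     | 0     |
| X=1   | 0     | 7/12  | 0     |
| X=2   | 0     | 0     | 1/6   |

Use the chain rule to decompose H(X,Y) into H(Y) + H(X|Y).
By the chain rule: H(X,Y) = H(Y) + H(X|Y)

Marginal P(Y) (column sums):
  P(Y=0) = 1/4 + 0 + 0 = 1/4
  P(Y=1) = 0 + 7/12 + 0 = 7/12
  P(Y=2) = 0 + 0 + 1/6 = 1/6
H(Y) = -[(1/4)·log₂(1/4) + (7/12)·log₂(7/12) + (1/6)·log₂(1/6)]
  = 0.5000 + 0.4536 + 0.4308
  = 1.3844 bits
H(X|Y) = -Σ P(X,Y)·log₂ P(X|Y), where P(X|Y) = P(X,Y) / P(Y)
  (cells with P(X,Y) = 0 contribute 0)
  (X=0,Y=0): P(X|Y) = (1/4)/(1/4) = 1;  -(1/4)·log₂(1) = 0.0000
  (X=1,Y=1): P(X|Y) = (7/12)/(7/12) = 1;  -(7/12)·log₂(1) = 0.0000
  (X=2,Y=2): P(X|Y) = (1/6)/(1/6) = 1;  -(1/6)·log₂(1) = 0.0000
H(X|Y) = 0.0000 + 0.0000 + 0.0000
  = 0.0000 bits

H(X,Y) = H(Y) + H(X|Y) = 1.3844 + 0.0000 = 1.3844 bits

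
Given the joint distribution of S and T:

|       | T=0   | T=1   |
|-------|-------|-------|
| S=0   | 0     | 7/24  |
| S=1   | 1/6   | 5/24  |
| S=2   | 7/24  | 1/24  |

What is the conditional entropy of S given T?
Marginal P(T) (column sums):
  P(T=0) = 0 + 1/6 + 7/24 = 11/24
  P(T=1) = 7/24 + 5/24 + 1/24 = 13/24

H(S|T) = -Σ P(S,T)·log₂ P(S|T), where P(S|T) = P(S,T) / P(T)
  (cells with P(S,T) = 0 contribute 0)
  (S=0,T=1): P(S|T) = (7/24)/(13/24) = 7/13;  -(7/24)·log₂(7/13) = 0.2605
  (S=1,T=0): P(S|T) = (1/6)/(11/24) = 4/11;  -(1/6)·log₂(4/11) = 0.2432
  (S=1,T=1): P(S|T) = (5/24)/(13/24) = 5/13;  -(5/24)·log₂(5/13) = 0.2872
  (S=2,T=0): P(S|T) = (7/24)/(11/24) = 7/11;  -(7/24)·log₂(7/11) = 0.1902
  (S=2,T=1): P(S|T) = (1/24)/(13/24) = 1/13;  -(1/24)·log₂(1/13) = 0.1542
H(S|T) = 0.2605 + 0.2432 + 0.2872 + 0.1902 + 0.1542
  = 1.1353 bits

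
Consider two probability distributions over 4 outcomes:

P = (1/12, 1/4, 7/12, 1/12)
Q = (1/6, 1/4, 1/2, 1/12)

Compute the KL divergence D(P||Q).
D(P||Q) = Σ P(i) log₂(P(i)/Q(i))
  i=0: (1/12) × log₂((1/12)/(1/6)) = (1/12) × log₂(1/2) = -0.0833
  i=1: (1/4) × log₂((1/4)/(1/4)) = (1/4) × log₂(1) = 0.0000
  i=2: (7/12) × log₂((7/12)/(1/2)) = (7/12) × log₂(7/6) = 0.1297
  i=3: (1/12) × log₂((1/12)/(1/12)) = (1/12) × log₂(1) = 0.0000
D(P||Q) = -0.0833 + 0.0000 + 0.1297 + 0.0000
  = 0.0464 bits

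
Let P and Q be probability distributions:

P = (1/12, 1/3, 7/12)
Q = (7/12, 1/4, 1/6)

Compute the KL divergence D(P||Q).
D(P||Q) = Σ P(i) log₂(P(i)/Q(i))
  i=0: (1/12) × log₂((1/12)/(7/12)) = (1/12) × log₂(1/7) = -0.2339
  i=1: (1/3) × log₂((1/3)/(1/4)) = (1/3) × log₂(4/3) = 0.1383
  i=2: (7/12) × log₂((7/12)/(1/6)) = (7/12) × log₂(7/2) = 1.0543
D(P||Q) = -0.2339 + 0.1383 + 1.0543
  = 0.9587 bits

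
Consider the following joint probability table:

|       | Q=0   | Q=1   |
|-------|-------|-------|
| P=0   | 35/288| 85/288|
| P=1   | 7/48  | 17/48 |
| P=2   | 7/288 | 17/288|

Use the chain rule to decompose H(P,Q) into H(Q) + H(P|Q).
By the chain rule: H(P,Q) = H(Q) + H(P|Q)

Marginal P(Q) (column sums):
  P(Q=0) = 35/288 + 7/48 + 7/288 = 7/24
  P(Q=1) = 85/288 + 17/48 + 17/288 = 17/24
H(Q) = -[(7/24)·log₂(7/24) + (17/24)·log₂(17/24)]
  = 0.5185 + 0.3524
  = 0.8709 bits
H(P|Q) = -Σ P(P,Q)·log₂ P(P|Q), where P(P|Q) = P(P,Q) / P(Q)
  (P=0,Q=0): P(P|Q) = (35/288)/(7/24) = 5/12;  -(35/288)·log₂(5/12) = 0.1535
  (P=0,Q=1): P(P|Q) = (85/288)/(17/24) = 5/12;  -(85/288)·log₂(5/12) = 0.3728
  (P=1,Q=0): P(P|Q) = (7/48)/(7/24) = 1/2;  -(7/48)·log₂(1/2) = 0.1458
  (P=1,Q=1): P(P|Q) = (17/48)/(17/24) = 1/2;  -(17/48)·log₂(1/2) = 0.3542
  (P=2,Q=0): P(P|Q) = (7/288)/(7/24) = 1/12;  -(7/288)·log₂(1/12) = 0.0871
  (P=2,Q=1): P(P|Q) = (17/288)/(17/24) = 1/12;  -(17/288)·log₂(1/12) = 0.2116
H(P|Q) = 0.1535 + 0.3728 + 0.1458 + 0.3542 + 0.0871 + 0.2116
  = 1.3250 bits

H(P,Q) = H(Q) + H(P|Q) = 0.8709 + 1.3250 = 2.1959 bits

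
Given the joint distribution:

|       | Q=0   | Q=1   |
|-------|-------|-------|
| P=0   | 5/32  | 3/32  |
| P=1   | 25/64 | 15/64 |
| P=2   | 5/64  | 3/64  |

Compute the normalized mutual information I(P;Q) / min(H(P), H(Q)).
Marginal P(P) (row sums):
  P(P=0) = 5/32 + 3/32 = 1/4
  P(P=1) = 25/64 + 15/64 = 5/8
  P(P=2) = 5/64 + 3/64 = 1/8
Marginal P(Q) (column sums):
  P(Q=0) = 5/32 + 25/64 + 5/64 = 5/8
  P(Q=1) = 3/32 + 15/64 + 3/64 = 3/8

H(P) = -[(1/4)·log₂(1/4) + (5/8)·log₂(5/8) + (1/8)·log₂(1/8)]
  = 0.5000 + 0.4238 + 0.3750
  = 1.2988 bits
H(Q) = -[(5/8)·log₂(5/8) + (3/8)·log₂(3/8)]
  = 0.4238 + 0.5306
  = 0.9544 bits
H(P,Q) = -[(5/32)·log₂(5/32) + (3/32)·log₂(3/32) + (25/64)·log₂(25/64) + (15/64)·log₂(15/64) + (5/64)·log₂(5/64) + (3/64)·log₂(3/64)]
  = 0.4184 + 0.3202 + 0.5297 + 0.4906 + 0.2873 + 0.2070
  = 2.2532 bits

I(P;Q) = H(P) + H(Q) - H(P,Q)
  = 1.2988 + 0.9544 - 2.2532
  = 0.0000 bits

min(H(P), H(Q)) = min(1.2988, 0.9544) = 0.9544 bits
Normalized MI = 0.0000 / 0.9544 = 0.0000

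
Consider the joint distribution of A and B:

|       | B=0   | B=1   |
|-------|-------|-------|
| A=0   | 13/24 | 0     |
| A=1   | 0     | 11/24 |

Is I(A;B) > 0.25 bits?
Marginal P(A) (row sums):
  P(A=0) = 13/24 + 0 = 13/24
  P(A=1) = 0 + 11/24 = 11/24
Marginal P(B) (column sums):
  P(B=0) = 13/24 + 0 = 13/24
  P(B=1) = 0 + 11/24 = 11/24

H(A) = -[(13/24)·log₂(13/24) + (11/24)·log₂(11/24)]
  = 0.4791 + 0.5159
  = 0.9950 bits
H(B) = -[(13/24)·log₂(13/24) + (11/24)·log₂(11/24)]
  = 0.4791 + 0.5159
  = 0.9950 bits
H(A,B) = -[(13/24)·log₂(13/24) + (11/24)·log₂(11/24)]
  = 0.4791 + 0.5159
  = 0.9950 bits

I(A;B) = H(A) + H(B) - H(A,B)
  = 0.9950 + 0.9950 - 0.9950
  = 0.9950 bits

Yes. I(A;B) = 0.9950 bits, which is > 0.25 bits.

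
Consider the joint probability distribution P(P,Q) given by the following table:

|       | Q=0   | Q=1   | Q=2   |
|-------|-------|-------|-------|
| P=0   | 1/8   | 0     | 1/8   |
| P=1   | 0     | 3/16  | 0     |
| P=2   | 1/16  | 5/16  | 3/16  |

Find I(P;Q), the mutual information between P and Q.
Marginal P(P) (row sums):
  P(P=0) = 1/8 + 0 + 1/8 = 1/4
  P(P=1) = 0 + 3/16 + 0 = 3/16
  P(P=2) = 1/16 + 5/16 + 3/16 = 9/16
Marginal P(Q) (column sums):
  P(Q=0) = 1/8 + 0 + 1/16 = 3/16
  P(Q=1) = 0 + 3/16 + 5/16 = 1/2
  P(Q=2) = 1/8 + 0 + 3/16 = 5/16

H(P) = -[(1/4)·log₂(1/4) + (3/16)·log₂(3/16) + (9/16)·log₂(9/16)]
  = 0.5000 + 0.4528 + 0.4669
  = 1.4197 bits
H(Q) = -[(3/16)·log₂(3/16) + (1/2)·log₂(1/2) + (5/16)·log₂(5/16)]
  = 0.4528 + 0.5000 + 0.5244
  = 1.4772 bits
H(P,Q) = -[(1/8)·log₂(1/8) + (1/8)·log₂(1/8) + (3/16)·log₂(3/16) + (1/16)·log₂(1/16) + (5/16)·log₂(5/16) + (3/16)·log₂(3/16)]
  = 0.3750 + 0.3750 + 0.4528 + 0.2500 + 0.5244 + 0.4528
  = 2.4300 bits

I(P;Q) = H(P) + H(Q) - H(P,Q)
  = 1.4197 + 1.4772 - 2.4300
  = 0.4669 bits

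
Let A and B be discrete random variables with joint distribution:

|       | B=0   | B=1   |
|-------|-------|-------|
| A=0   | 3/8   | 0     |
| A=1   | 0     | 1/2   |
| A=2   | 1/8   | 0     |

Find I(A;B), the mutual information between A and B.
Marginal P(A) (row sums):
  P(A=0) = 3/8 + 0 = 3/8
  P(A=1) = 0 + 1/2 = 1/2
  P(A=2) = 1/8 + 0 = 1/8
Marginal P(B) (column sums):
  P(B=0) = 3/8 + 0 + 1/8 = 1/2
  P(B=1) = 0 + 1/2 + 0 = 1/2

H(A) = -[(3/8)·log₂(3/8) + (1/2)·log₂(1/2) + (1/8)·log₂(1/8)]
  = 0.5306 + 0.5000 + 0.3750
  = 1.4056 bits
H(B) = -[(1/2)·log₂(1/2) + (1/2)·log₂(1/2)]
  = 0.5000 + 0.5000
  = 1.0000 bits
H(A,B) = -[(3/8)·log₂(3/8) + (1/2)·log₂(1/2) + (1/8)·log₂(1/8)]
  = 0.5306 + 0.5000 + 0.3750
  = 1.4056 bits

I(A;B) = H(A) + H(B) - H(A,B)
  = 1.4056 + 1.0000 - 1.4056
  = 1.0000 bits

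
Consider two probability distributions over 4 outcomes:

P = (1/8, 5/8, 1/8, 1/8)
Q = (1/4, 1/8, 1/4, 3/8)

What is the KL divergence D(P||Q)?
D(P||Q) = Σ P(i) log₂(P(i)/Q(i))
  i=0: (1/8) × log₂((1/8)/(1/4)) = (1/8) × log₂(1/2) = -0.1250
  i=1: (5/8) × log₂((5/8)/(1/8)) = (5/8) × log₂(5) = 1.4512
  i=2: (1/8) × log₂((1/8)/(1/4)) = (1/8) × log₂(1/2) = -0.1250
  i=3: (1/8) × log₂((1/8)/(3/8)) = (1/8) × log₂(1/3) = -0.1981
D(P||Q) = -0.1250 + 1.4512 - 0.1250 - 0.1981
  = 1.0031 bits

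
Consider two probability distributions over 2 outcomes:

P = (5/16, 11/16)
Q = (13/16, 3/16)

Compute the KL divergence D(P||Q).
D(P||Q) = Σ P(i) log₂(P(i)/Q(i))
  i=0: (5/16) × log₂((5/16)/(13/16)) = (5/16) × log₂(5/13) = -0.4308
  i=1: (11/16) × log₂((11/16)/(3/16)) = (11/16) × log₂(11/3) = 1.2887
D(P||Q) = -0.4308 + 1.2887
  = 0.8579 bits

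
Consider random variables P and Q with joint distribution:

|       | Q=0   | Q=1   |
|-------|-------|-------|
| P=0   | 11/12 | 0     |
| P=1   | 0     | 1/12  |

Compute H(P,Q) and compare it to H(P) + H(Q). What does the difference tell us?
Marginal P(P) (row sums):
  P(P=0) = 11/12 + 0 = 11/12
  P(P=1) = 0 + 1/12 = 1/12
Marginal P(Q) (column sums):
  P(Q=0) = 11/12 + 0 = 11/12
  P(Q=1) = 0 + 1/12 = 1/12

H(P,Q) = -[(11/12)·log₂(11/12) + (1/12)·log₂(1/12)]
  = 0.1151 + 0.2987
  = 0.4138 bits
H(P) = -[(11/12)·log₂(11/12) + (1/12)·log₂(1/12)]
  = 0.1151 + 0.2987
  = 0.4138 bits
H(Q) = -[(11/12)·log₂(11/12) + (1/12)·log₂(1/12)]
  = 0.1151 + 0.2987
  = 0.4138 bits

H(P) + H(Q) = 0.4138 + 0.4138 = 0.8276 bits
Difference: H(P) + H(Q) - H(P,Q) = 0.8276 - 0.4138 = 0.4138 bits = I(P;Q)

The difference is the mutual information; it is positive here, so P and Q are dependent (knowing one reduces uncertainty about the other by 0.4138 bits).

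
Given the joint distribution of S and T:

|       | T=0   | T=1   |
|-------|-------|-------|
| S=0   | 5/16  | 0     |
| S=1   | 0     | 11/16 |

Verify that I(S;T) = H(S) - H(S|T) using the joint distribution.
Left side, from I(S;T) = H(S) + H(T) - H(S,T):
Marginal P(S) (row sums):
  P(S=0) = 5/16 + 0 = 5/16
  P(S=1) = 0 + 11/16 = 11/16
Marginal P(T) (column sums):
  P(T=0) = 5/16 + 0 = 5/16
  P(T=1) = 0 + 11/16 = 11/16

H(S) = -[(5/16)·log₂(5/16) + (11/16)·log₂(11/16)]
  = 0.5244 + 0.3716
  = 0.8960 bits
H(T) = -[(5/16)·log₂(5/16) + (11/16)·log₂(11/16)]
  = 0.5244 + 0.3716
  = 0.8960 bits
H(S,T) = -[(5/16)·log₂(5/16) + (11/16)·log₂(11/16)]
  = 0.5244 + 0.3716
  = 0.8960 bits

I(S;T) = H(S) + H(T) - H(S,T)
  = 0.8960 + 0.8960 - 0.8960
  = 0.8960 bits

Right side, with H(S|T) computed directly from the conditional probabilities:
H(S|T) = -Σ P(S,T)·log₂ P(S|T), where P(S|T) = P(S,T) / P(T)
  (cells with P(S,T) = 0 contribute 0)
  (S=0,T=0): P(S|T) = (5/16)/(5/16) = 1;  -(5/16)·log₂(1) = 0.0000
  (S=1,T=1): P(S|T) = (11/16)/(11/16) = 1;  -(11/16)·log₂(1) = 0.0000
H(S|T) = 0.0000 + 0.0000
  = 0.0000 bits
H(S) - H(S|T) = 0.8960 - 0.0000 = 0.8960 bits

Both sides equal 0.8960 bits, so I(S;T) = H(S) - H(S|T) ✓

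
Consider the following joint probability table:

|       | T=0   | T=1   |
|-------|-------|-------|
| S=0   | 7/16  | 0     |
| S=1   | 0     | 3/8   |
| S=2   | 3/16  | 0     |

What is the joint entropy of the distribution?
H(S,T) = -Σ P(S,T) log₂ P(S,T), summed over the non-zero cells:
H(S,T) = -[(7/16)·log₂(7/16) + (3/8)·log₂(3/8) + (3/16)·log₂(3/16)]
  = 0.5218 + 0.5306 + 0.4528
  = 1.5052 bits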